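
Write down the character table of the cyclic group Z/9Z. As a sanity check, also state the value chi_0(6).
Character table of Z/9Z (irreps indexed chi_0,...,chi_8 with chi_k(m) = zeta_9^(k*m), zeta_9 = exp(2*pi*i/9)):
  irrep \ class  {0} (size 1)  {1} (size 1)    {2} (size 1)    {3} (size 1)    {4} (size 1)    {5} (size 1)    {6} (size 1)    {7} (size 1)    {8} (size 1)  
  chi_0          1             1               1               1               1               1               1               1               1             
  chi_1          1             exp(2*I*pi/9)   exp(4*I*pi/9)   exp(2*I*pi/3)   exp(8*I*pi/9)   exp(-8*I*pi/9)  exp(-2*I*pi/3)  exp(-4*I*pi/9)  exp(-2*I*pi/9)
  chi_2          1             exp(4*I*pi/9)   exp(8*I*pi/9)   exp(-2*I*pi/3)  exp(-2*I*pi/9)  exp(2*I*pi/9)   exp(2*I*pi/3)   exp(-8*I*pi/9)  exp(-4*I*pi/9)
  chi_3          1             exp(2*I*pi/3)   exp(-2*I*pi/3)  1               exp(2*I*pi/3)   exp(-2*I*pi/3)  1               exp(2*I*pi/3)   exp(-2*I*pi/3)
  chi_4          1             exp(8*I*pi/9)   exp(-2*I*pi/9)  exp(2*I*pi/3)   exp(-4*I*pi/9)  exp(4*I*pi/9)   exp(-2*I*pi/3)  exp(2*I*pi/9)   exp(-8*I*pi/9)
  chi_5          1             exp(-8*I*pi/9)  exp(2*I*pi/9)   exp(-2*I*pi/3)  exp(4*I*pi/9)   exp(-4*I*pi/9)  exp(2*I*pi/3)   exp(-2*I*pi/9)  exp(8*I*pi/9) 
  chi_6          1             exp(-2*I*pi/3)  exp(2*I*pi/3)   1               exp(-2*I*pi/3)  exp(2*I*pi/3)   1               exp(-2*I*pi/3)  exp(2*I*pi/3) 
  chi_7          1             exp(-4*I*pi/9)  exp(-8*I*pi/9)  exp(2*I*pi/3)   exp(2*I*pi/9)   exp(-2*I*pi/9)  exp(-2*I*pi/3)  exp(8*I*pi/9)   exp(4*I*pi/9) 
  chi_8          1             exp(-2*I*pi/9)  exp(-4*I*pi/9)  exp(-2*I*pi/3)  exp(-8*I*pi/9)  exp(8*I*pi/9)   exp(2*I*pi/3)   exp(4*I*pi/9)   exp(2*I*pi/9) 

Spot check: chi_0(6) = zeta_9^(0*6) = zeta_9^0 = 1.

Why: Z/9Z is abelian, so all 9 irreducible complex representations are 1-dimensional. They are given by chi_k(m) = zeta_9^(k*m) for k = 0,...,8. Row orthogonality: sum_m chi_k(m) conj(chi_l(m)) = 9 * [k = l].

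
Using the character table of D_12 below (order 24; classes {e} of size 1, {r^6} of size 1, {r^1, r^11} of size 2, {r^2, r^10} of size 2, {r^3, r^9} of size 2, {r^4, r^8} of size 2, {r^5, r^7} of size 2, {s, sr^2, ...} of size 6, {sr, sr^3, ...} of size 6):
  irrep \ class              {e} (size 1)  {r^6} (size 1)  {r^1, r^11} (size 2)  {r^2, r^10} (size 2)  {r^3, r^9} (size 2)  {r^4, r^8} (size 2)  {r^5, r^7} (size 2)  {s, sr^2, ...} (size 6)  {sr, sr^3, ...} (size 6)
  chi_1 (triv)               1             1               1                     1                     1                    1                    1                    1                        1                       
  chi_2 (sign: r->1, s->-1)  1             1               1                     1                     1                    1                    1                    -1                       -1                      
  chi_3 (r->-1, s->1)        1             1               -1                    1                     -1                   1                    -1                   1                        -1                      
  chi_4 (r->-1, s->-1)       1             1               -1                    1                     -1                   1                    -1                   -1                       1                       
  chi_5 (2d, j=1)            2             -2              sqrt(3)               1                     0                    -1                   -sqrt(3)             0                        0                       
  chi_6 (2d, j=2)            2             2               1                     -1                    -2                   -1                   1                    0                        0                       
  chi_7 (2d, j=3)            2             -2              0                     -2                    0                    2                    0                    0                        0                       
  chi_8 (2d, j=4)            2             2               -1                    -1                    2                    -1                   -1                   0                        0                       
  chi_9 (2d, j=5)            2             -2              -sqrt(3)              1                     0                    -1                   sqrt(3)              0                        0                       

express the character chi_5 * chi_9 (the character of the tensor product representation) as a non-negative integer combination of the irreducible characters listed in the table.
chi_5 tensor chi_9 = chi_3 + chi_4 + chi_8 (all other irreducibles have multiplicity 0).

Derivation: The character of a tensor product is the pointwise product (chi_5 * chi_9)(C) = chi_5(C) * chi_9(C):
  {e}: (2)*(2), {r^6}: (-2)*(-2), {r^1, r^11}: (sqrt(3))*(-sqrt(3)), {r^2, r^10}: (1)*(1), {r^3, r^9}: (0)*(0), {r^4, r^8}: (-1)*(-1), {r^5, r^7}: (-sqrt(3))*(sqrt(3)), {s, sr^2, ...}: (0)*(0), {sr, sr^3, ...}: (0)*(0)
so (chi_5 * chi_9) takes values
  {e} -> 4, {r^6} -> 4, {r^1, r^11} -> -3, {r^2, r^10} -> 1, {r^3, r^9} -> 0, {r^4, r^8} -> 1, {r^5, r^7} -> -3, {s, sr^2, ...} -> 0, {sr, sr^3, ...} -> 0.
Now take the inner product of this character with each irreducible chi from the table, <chi_5*chi_9, chi> = (1/24) sum_C |C| (chi_5*chi_9)(C) conj(chi(C)):
  <chi_5*chi_9, chi_1> = (1/24)[1*(4)*conj(1) + 1*(4)*conj(1) + 2*(-3)*conj(1) + 2*(1)*conj(1) + 2*(0)*conj(1) + 2*(1)*conj(1) + 2*(-3)*conj(1) + 6*(0)*conj(1) + 6*(0)*conj(1)]
      = (1/24)[(4) + (4) + (-6) + (2) + (0) + (2) + (-6) + (0) + (0)] = 0/24 = 0
  <chi_5*chi_9, chi_2> = (1/24)[1*(4)*conj(1) + 1*(4)*conj(1) + 2*(-3)*conj(1) + 2*(1)*conj(1) + 2*(0)*conj(1) + 2*(1)*conj(1) + 2*(-3)*conj(1) + 6*(0)*conj(-1) + 6*(0)*conj(-1)]
      = (1/24)[(4) + (4) + (-6) + (2) + (0) + (2) + (-6) + (0) + (0)] = 0/24 = 0
  <chi_5*chi_9, chi_3> = (1/24)[1*(4)*conj(1) + 1*(4)*conj(1) + 2*(-3)*conj(-1) + 2*(1)*conj(1) + 2*(0)*conj(-1) + 2*(1)*conj(1) + 2*(-3)*conj(-1) + 6*(0)*conj(1) + 6*(0)*conj(-1)]
      = (1/24)[(4) + (4) + (6) + (2) + (0) + (2) + (6) + (0) + (0)] = 24/24 = 1
  <chi_5*chi_9, chi_4> = (1/24)[1*(4)*conj(1) + 1*(4)*conj(1) + 2*(-3)*conj(-1) + 2*(1)*conj(1) + 2*(0)*conj(-1) + 2*(1)*conj(1) + 2*(-3)*conj(-1) + 6*(0)*conj(-1) + 6*(0)*conj(1)]
      = (1/24)[(4) + (4) + (6) + (2) + (0) + (2) + (6) + (0) + (0)] = 24/24 = 1
  <chi_5*chi_9, chi_5> = (1/24)[1*(4)*conj(2) + 1*(4)*conj(-2) + 2*(-3)*conj(sqrt(3)) + 2*(1)*conj(1) + 2*(0)*conj(0) + 2*(1)*conj(-1) + 2*(-3)*conj(-sqrt(3)) + 6*(0)*conj(0) + 6*(0)*conj(0)]
      = (1/24)[(8) + (-8) + (-6*sqrt(3)) + (2) + (0) + (-2) + (6*sqrt(3)) + (0) + (0)] = 0/24 = 0
  <chi_5*chi_9, chi_6> = (1/24)[1*(4)*conj(2) + 1*(4)*conj(2) + 2*(-3)*conj(1) + 2*(1)*conj(-1) + 2*(0)*conj(-2) + 2*(1)*conj(-1) + 2*(-3)*conj(1) + 6*(0)*conj(0) + 6*(0)*conj(0)]
      = (1/24)[(8) + (8) + (-6) + (-2) + (0) + (-2) + (-6) + (0) + (0)] = 0/24 = 0
  <chi_5*chi_9, chi_7> = (1/24)[1*(4)*conj(2) + 1*(4)*conj(-2) + 2*(-3)*conj(0) + 2*(1)*conj(-2) + 2*(0)*conj(0) + 2*(1)*conj(2) + 2*(-3)*conj(0) + 6*(0)*conj(0) + 6*(0)*conj(0)]
      = (1/24)[(8) + (-8) + (0) + (-4) + (0) + (4) + (0) + (0) + (0)] = 0/24 = 0
  <chi_5*chi_9, chi_8> = (1/24)[1*(4)*conj(2) + 1*(4)*conj(2) + 2*(-3)*conj(-1) + 2*(1)*conj(-1) + 2*(0)*conj(2) + 2*(1)*conj(-1) + 2*(-3)*conj(-1) + 6*(0)*conj(0) + 6*(0)*conj(0)]
      = (1/24)[(8) + (8) + (6) + (-2) + (0) + (-2) + (6) + (0) + (0)] = 24/24 = 1
  <chi_5*chi_9, chi_9> = (1/24)[1*(4)*conj(2) + 1*(4)*conj(-2) + 2*(-3)*conj(-sqrt(3)) + 2*(1)*conj(1) + 2*(0)*conj(0) + 2*(1)*conj(-1) + 2*(-3)*conj(sqrt(3)) + 6*(0)*conj(0) + 6*(0)*conj(0)]
      = (1/24)[(8) + (-8) + (6*sqrt(3)) + (2) + (0) + (-2) + (-6*sqrt(3)) + (0) + (0)] = 0/24 = 0
Hence the multiplicities are chi_3: 1, chi_4: 1, chi_8: 1. Dimension check: dim(chi_5)*dim(chi_9) = 2*2 = 4 and sum (mult * dim) = 1*1 + 1*1 + 1*2 = 4.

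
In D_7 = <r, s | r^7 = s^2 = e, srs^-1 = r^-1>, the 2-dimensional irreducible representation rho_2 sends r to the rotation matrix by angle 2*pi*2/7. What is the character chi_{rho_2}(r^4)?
chi_{rho_2}(r^4) = 2*cos(2*pi*2*4/7) = 2*cos(16*pi/7)

Solution. rho_2(r^4) is rotation by angle 2*pi*2*4/7, whose trace is 2*cos(2*pi*2*4/7) = 2*cos(16*pi/7).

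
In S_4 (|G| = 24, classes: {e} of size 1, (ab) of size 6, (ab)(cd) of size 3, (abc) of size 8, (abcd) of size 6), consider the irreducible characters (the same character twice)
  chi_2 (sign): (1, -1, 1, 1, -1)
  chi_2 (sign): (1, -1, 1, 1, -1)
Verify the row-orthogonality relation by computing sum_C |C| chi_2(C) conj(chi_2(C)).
Sum = 24 = |G| = 24; so <chi_2, chi_2> = 1 (norm-1 confirms irreducibility).

Justification: Compute term by term over conjugacy classes (|C| * chi_2(C) * conj(chi_2(C))):
  1*(1)*conj(1) + 6*(-1)*conj(-1) + 3*(1)*conj(1) + 8*(1)*conj(1) + 6*(-1)*conj(-1)
  = (1) + (6) + (3) + (8) + (6)
  = 24.
Dividing by |G| = 24 gives 24/24 = 1, matching the row-orthogonality relation <chi_2, chi_2> = [chi_2 = chi_2].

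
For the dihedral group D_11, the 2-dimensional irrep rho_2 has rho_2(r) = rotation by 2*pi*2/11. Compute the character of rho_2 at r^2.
chi_{rho_2}(r^2) = 2*cos(2*pi*2*2/11) = -2*cos(3*pi/11)

Derivation: rho_2(r^2) is rotation by angle 2*pi*2*2/11, whose trace is 2*cos(2*pi*2*2/11) = -2*cos(3*pi/11).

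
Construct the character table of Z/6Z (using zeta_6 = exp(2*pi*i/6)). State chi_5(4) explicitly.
Character table of Z/6Z (irreps indexed chi_0,...,chi_5 with chi_k(m) = zeta_6^(k*m), zeta_6 = exp(2*pi*i/6)):
  irrep \ class  {0} (size 1)  {1} (size 1)    {2} (size 1)    {3} (size 1)  {4} (size 1)    {5} (size 1)  
  chi_0          1             1               1               1             1               1             
  chi_1          1             exp(I*pi/3)     exp(2*I*pi/3)   -1            exp(-2*I*pi/3)  exp(-I*pi/3)  
  chi_2          1             exp(2*I*pi/3)   exp(-2*I*pi/3)  1             exp(2*I*pi/3)   exp(-2*I*pi/3)
  chi_3          1             -1              1               -1            1               -1            
  chi_4          1             exp(-2*I*pi/3)  exp(2*I*pi/3)   1             exp(-2*I*pi/3)  exp(2*I*pi/3) 
  chi_5          1             exp(-I*pi/3)    exp(-2*I*pi/3)  -1            exp(2*I*pi/3)   exp(I*pi/3)   

Spot check: chi_5(4) = zeta_6^(5*4) = zeta_6^20 = exp(2*I*pi/3).

Why: Z/6Z is abelian, so all 6 irreducible complex representations are 1-dimensional. They are given by chi_k(m) = zeta_6^(k*m) for k = 0,...,5. Row orthogonality: sum_m chi_k(m) conj(chi_l(m)) = 6 * [k = l].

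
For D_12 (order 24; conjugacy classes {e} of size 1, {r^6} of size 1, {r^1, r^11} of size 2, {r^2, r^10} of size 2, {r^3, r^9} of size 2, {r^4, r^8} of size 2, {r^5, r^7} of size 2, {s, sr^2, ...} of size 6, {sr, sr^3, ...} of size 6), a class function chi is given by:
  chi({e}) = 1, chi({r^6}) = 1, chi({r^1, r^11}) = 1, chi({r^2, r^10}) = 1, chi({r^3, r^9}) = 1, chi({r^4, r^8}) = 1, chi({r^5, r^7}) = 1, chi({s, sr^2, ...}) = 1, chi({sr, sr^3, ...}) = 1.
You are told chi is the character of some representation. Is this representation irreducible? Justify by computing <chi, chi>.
Irreducible: <chi, chi> = 1.

Explanation: <chi, chi> = (1/|G|) sum_C |C| * |chi(C)|^2 = (1/24)[1*|1|^2 + 1*|1|^2 + 2*|1|^2 + 2*|1|^2 + 2*|1|^2 + 2*|1|^2 + 2*|1|^2 + 6*|1|^2 + 6*|1|^2]
  = (1/24)[(1) + (1) + (2) + (2) + (2) + (2) + (2) + (6) + (6)] = 24/24 = 1.
A character is irreducible iff <chi, chi> = 1, so this representation is irreducible.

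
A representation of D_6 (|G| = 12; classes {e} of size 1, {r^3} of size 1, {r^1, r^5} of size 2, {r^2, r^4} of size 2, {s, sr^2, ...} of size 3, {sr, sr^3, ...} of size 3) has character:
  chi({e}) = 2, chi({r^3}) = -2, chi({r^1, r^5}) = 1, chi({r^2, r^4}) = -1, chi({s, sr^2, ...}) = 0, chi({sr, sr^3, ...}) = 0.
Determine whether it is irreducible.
Irreducible: <chi, chi> = 1.

Details: <chi, chi> = (1/|G|) sum_C |C| * |chi(C)|^2 = (1/12)[1*|2|^2 + 1*|-2|^2 + 2*|1|^2 + 2*|-1|^2 + 3*|0|^2 + 3*|0|^2]
  = (1/12)[(4) + (4) + (2) + (2) + (0) + (0)] = 12/12 = 1.
A character is irreducible iff <chi, chi> = 1, so this representation is irreducible.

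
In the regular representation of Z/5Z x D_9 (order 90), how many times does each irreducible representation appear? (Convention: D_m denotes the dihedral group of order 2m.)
Each irreducible V_i of dimension d_i appears with multiplicity d_i, i.e. rho_reg = (direct sum over all irreducibles V_i) d_i V_i. The irreducible dimensions for Z/5Z x D_9 are 1, 1, 1, 1, 1, 1, 1, 1, 1, 1, 2, 2, 2, 2, 2, 2, 2, 2, 2, 2, 2, 2, 2, 2, 2, 2, 2, 2, 2, 2: 10 irreducibles of dimension 1, each with multiplicity 1; 20 irreducibles of dimension 2, each with multiplicity 2. Total dimension 10*1*1 + 20*2*2 = 90 = |G|.

Explanation: General theorem: in the regular representation of a finite group G, each irreducible appears with multiplicity equal to its dimension. Check: dim(rho_reg) = sum d_i^2 = 1 + 1 + 1 + 1 + 1 + 1 + 1 + 1 + 1 + 1 + 4 + 4 + 4 + 4 + 4 + 4 + 4 + 4 + 4 + 4 + 4 + 4 + 4 + 4 + 4 + 4 + 4 + 4 + 4 + 4 = 90 = |G|.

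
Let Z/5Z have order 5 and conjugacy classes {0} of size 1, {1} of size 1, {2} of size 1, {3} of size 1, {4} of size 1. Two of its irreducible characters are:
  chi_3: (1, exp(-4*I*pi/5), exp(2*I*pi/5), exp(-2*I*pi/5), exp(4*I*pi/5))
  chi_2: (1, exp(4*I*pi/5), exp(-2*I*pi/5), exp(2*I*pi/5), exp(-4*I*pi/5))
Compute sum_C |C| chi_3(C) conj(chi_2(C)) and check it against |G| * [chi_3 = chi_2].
Sum = 0; so <chi_3, chi_2> = 0 (distinct irreducibles are orthogonal).

Argument: Compute term by term over conjugacy classes (|C| * chi_3(C) * conj(chi_2(C))):
  1*(1)*conj(1) + 1*(exp(-4*I*pi/5))*conj(exp(4*I*pi/5)) + 1*(exp(2*I*pi/5))*conj(exp(-2*I*pi/5)) + 1*(exp(-2*I*pi/5))*conj(exp(2*I*pi/5)) + 1*(exp(4*I*pi/5))*conj(exp(-4*I*pi/5))
  = (1) + (exp(2*I*pi/5)) + (exp(4*I*pi/5)) + (exp(-4*I*pi/5)) + (exp(-2*I*pi/5))
  = 0.
(Exp terms are combined using exp(i*s)*conj(exp(i*t)) = exp(i*(s-t)), and sums of them are collapsed using the identity that for every m > 1 the m distinct m-th roots of unity sum to 0, e.g. 1 + exp(2*I*pi/3) + exp(-2*I*pi/3) = 0.)
Dividing by |G| = 5 gives 0/5 = 0, matching the row-orthogonality relation <chi_3, chi_2> = [chi_3 = chi_2].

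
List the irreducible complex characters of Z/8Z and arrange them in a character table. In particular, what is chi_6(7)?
Character table of Z/8Z (irreps indexed chi_0,...,chi_7 with chi_k(m) = zeta_8^(k*m), zeta_8 = exp(2*pi*i/8)):
  irrep \ class  {0} (size 1)  {1} (size 1)    {2} (size 1)  {3} (size 1)    {4} (size 1)  {5} (size 1)    {6} (size 1)  {7} (size 1)  
  chi_0          1             1               1             1               1             1               1             1             
  chi_1          1             exp(I*pi/4)     I             exp(3*I*pi/4)   -1            exp(-3*I*pi/4)  -I            exp(-I*pi/4)  
  chi_2          1             I               -1            -I              1             I               -1            -I            
  chi_3          1             exp(3*I*pi/4)   -I            exp(I*pi/4)     -1            exp(-I*pi/4)    I             exp(-3*I*pi/4)
  chi_4          1             -1              1             -1              1             -1              1             -1            
  chi_5          1             exp(-3*I*pi/4)  I             exp(-I*pi/4)    -1            exp(I*pi/4)     -I            exp(3*I*pi/4) 
  chi_6          1             -I              -1            I               1             -I              -1            I             
  chi_7          1             exp(-I*pi/4)    -I            exp(-3*I*pi/4)  -1            exp(3*I*pi/4)   I             exp(I*pi/4)   

Spot check: chi_6(7) = zeta_8^(6*7) = zeta_8^42 = I.

Explanation: Z/8Z is abelian, so all 8 irreducible complex representations are 1-dimensional. They are given by chi_k(m) = zeta_8^(k*m) for k = 0,...,7. Row orthogonality: sum_m chi_k(m) conj(chi_l(m)) = 8 * [k = l].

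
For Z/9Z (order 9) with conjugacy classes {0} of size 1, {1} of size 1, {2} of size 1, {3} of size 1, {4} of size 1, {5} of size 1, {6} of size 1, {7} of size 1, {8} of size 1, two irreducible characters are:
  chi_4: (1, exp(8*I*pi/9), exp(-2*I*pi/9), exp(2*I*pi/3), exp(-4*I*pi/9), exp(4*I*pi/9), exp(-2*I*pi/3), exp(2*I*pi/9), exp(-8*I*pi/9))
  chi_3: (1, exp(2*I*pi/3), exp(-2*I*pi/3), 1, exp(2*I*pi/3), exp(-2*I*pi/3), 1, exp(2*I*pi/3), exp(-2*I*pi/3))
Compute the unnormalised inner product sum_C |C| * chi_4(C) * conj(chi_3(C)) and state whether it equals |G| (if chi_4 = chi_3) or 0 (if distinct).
Sum = 0; so <chi_4, chi_3> = 0 (distinct irreducibles are orthogonal).

Details: Compute term by term over conjugacy classes (|C| * chi_4(C) * conj(chi_3(C))):
  1*(1)*conj(1) + 1*(exp(8*I*pi/9))*conj(exp(2*I*pi/3)) + 1*(exp(-2*I*pi/9))*conj(exp(-2*I*pi/3)) + 1*(exp(2*I*pi/3))*conj(1) + 1*(exp(-4*I*pi/9))*conj(exp(2*I*pi/3)) + 1*(exp(4*I*pi/9))*conj(exp(-2*I*pi/3)) + 1*(exp(-2*I*pi/3))*conj(1) + 1*(exp(2*I*pi/9))*conj(exp(2*I*pi/3)) + 1*(exp(-8*I*pi/9))*conj(exp(-2*I*pi/3))
  = (1) + (exp(2*I*pi/9)) + (exp(4*I*pi/9)) + (exp(2*I*pi/3)) + (exp(8*I*pi/9)) + (exp(-8*I*pi/9)) + (exp(-2*I*pi/3)) + (exp(-4*I*pi/9)) + (exp(-2*I*pi/9))
  = 0.
(Exp terms are combined using exp(i*s)*conj(exp(i*t)) = exp(i*(s-t)), and sums of them are collapsed using the identity that for every m > 1 the m distinct m-th roots of unity sum to 0, e.g. 1 + exp(2*I*pi/3) + exp(-2*I*pi/3) = 0.)
Dividing by |G| = 9 gives 0/9 = 0, matching the row-orthogonality relation <chi_4, chi_3> = [chi_4 = chi_3].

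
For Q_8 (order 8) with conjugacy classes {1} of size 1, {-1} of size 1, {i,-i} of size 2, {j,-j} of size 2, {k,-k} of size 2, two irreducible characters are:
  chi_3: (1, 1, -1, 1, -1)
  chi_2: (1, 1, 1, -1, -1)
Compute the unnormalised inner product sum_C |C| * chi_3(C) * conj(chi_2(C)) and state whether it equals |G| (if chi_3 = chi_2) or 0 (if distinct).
Sum = 0; so <chi_3, chi_2> = 0 (distinct irreducibles are orthogonal).

Compute term by term over conjugacy classes (|C| * chi_3(C) * conj(chi_2(C))):
  1*(1)*conj(1) + 1*(1)*conj(1) + 2*(-1)*conj(1) + 2*(1)*conj(-1) + 2*(-1)*conj(-1)
  = (1) + (1) + (-2) + (-2) + (2)
  = 0.
Dividing by |G| = 8 gives 0/8 = 0, matching the row-orthogonality relation <chi_3, chi_2> = [chi_3 = chi_2].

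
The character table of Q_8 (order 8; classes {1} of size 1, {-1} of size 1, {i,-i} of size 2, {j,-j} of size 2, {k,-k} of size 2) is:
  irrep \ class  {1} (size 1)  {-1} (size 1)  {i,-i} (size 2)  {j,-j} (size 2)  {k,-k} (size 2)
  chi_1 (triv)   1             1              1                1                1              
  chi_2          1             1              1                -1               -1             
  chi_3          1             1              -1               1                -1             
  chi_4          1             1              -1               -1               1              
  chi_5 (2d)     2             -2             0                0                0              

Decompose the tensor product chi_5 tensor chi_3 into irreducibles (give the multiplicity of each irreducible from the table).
chi_5 tensor chi_3 = chi_5 (all other irreducibles have multiplicity 0).

Reasoning: The character of a tensor product is the pointwise product (chi_5 * chi_3)(C) = chi_5(C) * chi_3(C):
  {1}: (2)*(1), {-1}: (-2)*(1), {i,-i}: (0)*(-1), {j,-j}: (0)*(1), {k,-k}: (0)*(-1)
so (chi_5 * chi_3) takes values
  {1} -> 2, {-1} -> -2, {i,-i} -> 0, {j,-j} -> 0, {k,-k} -> 0.
Now take the inner product of this character with each irreducible chi from the table, <chi_5*chi_3, chi> = (1/8) sum_C |C| (chi_5*chi_3)(C) conj(chi(C)):
  <chi_5*chi_3, chi_1> = (1/8)[1*(2)*conj(1) + 1*(-2)*conj(1) + 2*(0)*conj(1) + 2*(0)*conj(1) + 2*(0)*conj(1)]
      = (1/8)[(2) + (-2) + (0) + (0) + (0)] = 0/8 = 0
  <chi_5*chi_3, chi_2> = (1/8)[1*(2)*conj(1) + 1*(-2)*conj(1) + 2*(0)*conj(1) + 2*(0)*conj(-1) + 2*(0)*conj(-1)]
      = (1/8)[(2) + (-2) + (0) + (0) + (0)] = 0/8 = 0
  <chi_5*chi_3, chi_3> = (1/8)[1*(2)*conj(1) + 1*(-2)*conj(1) + 2*(0)*conj(-1) + 2*(0)*conj(1) + 2*(0)*conj(-1)]
      = (1/8)[(2) + (-2) + (0) + (0) + (0)] = 0/8 = 0
  <chi_5*chi_3, chi_4> = (1/8)[1*(2)*conj(1) + 1*(-2)*conj(1) + 2*(0)*conj(-1) + 2*(0)*conj(-1) + 2*(0)*conj(1)]
      = (1/8)[(2) + (-2) + (0) + (0) + (0)] = 0/8 = 0
  <chi_5*chi_3, chi_5> = (1/8)[1*(2)*conj(2) + 1*(-2)*conj(-2) + 2*(0)*conj(0) + 2*(0)*conj(0) + 2*(0)*conj(0)]
      = (1/8)[(4) + (4) + (0) + (0) + (0)] = 8/8 = 1
Hence the multiplicities are chi_5: 1. Dimension check: dim(chi_5)*dim(chi_3) = 2*1 = 2 and sum (mult * dim) = 1*2 = 2.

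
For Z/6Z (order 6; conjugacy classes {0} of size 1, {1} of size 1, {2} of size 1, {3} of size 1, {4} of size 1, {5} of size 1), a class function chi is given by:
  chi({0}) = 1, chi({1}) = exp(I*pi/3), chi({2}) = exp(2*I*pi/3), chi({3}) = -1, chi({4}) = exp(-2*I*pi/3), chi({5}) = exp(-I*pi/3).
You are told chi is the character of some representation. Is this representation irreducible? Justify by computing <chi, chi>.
Irreducible: <chi, chi> = 1.

Details: <chi, chi> = (1/|G|) sum_C |C| * |chi(C)|^2 = (1/6)[1*|1|^2 + 1*|exp(I*pi/3)|^2 + 1*|exp(2*I*pi/3)|^2 + 1*|-1|^2 + 1*|exp(-2*I*pi/3)|^2 + 1*|exp(-I*pi/3)|^2]
  = (1/6)[(1) + (1) + (1) + (1) + (1) + (1)] = 6/6 = 1.
(Exp terms are combined using exp(i*s)*conj(exp(i*t)) = exp(i*(s-t)), and sums of them are collapsed using the identity that for every m > 1 the m distinct m-th roots of unity sum to 0, e.g. 1 + exp(2*I*pi/3) + exp(-2*I*pi/3) = 0.)
A character is irreducible iff <chi, chi> = 1, so this representation is irreducible.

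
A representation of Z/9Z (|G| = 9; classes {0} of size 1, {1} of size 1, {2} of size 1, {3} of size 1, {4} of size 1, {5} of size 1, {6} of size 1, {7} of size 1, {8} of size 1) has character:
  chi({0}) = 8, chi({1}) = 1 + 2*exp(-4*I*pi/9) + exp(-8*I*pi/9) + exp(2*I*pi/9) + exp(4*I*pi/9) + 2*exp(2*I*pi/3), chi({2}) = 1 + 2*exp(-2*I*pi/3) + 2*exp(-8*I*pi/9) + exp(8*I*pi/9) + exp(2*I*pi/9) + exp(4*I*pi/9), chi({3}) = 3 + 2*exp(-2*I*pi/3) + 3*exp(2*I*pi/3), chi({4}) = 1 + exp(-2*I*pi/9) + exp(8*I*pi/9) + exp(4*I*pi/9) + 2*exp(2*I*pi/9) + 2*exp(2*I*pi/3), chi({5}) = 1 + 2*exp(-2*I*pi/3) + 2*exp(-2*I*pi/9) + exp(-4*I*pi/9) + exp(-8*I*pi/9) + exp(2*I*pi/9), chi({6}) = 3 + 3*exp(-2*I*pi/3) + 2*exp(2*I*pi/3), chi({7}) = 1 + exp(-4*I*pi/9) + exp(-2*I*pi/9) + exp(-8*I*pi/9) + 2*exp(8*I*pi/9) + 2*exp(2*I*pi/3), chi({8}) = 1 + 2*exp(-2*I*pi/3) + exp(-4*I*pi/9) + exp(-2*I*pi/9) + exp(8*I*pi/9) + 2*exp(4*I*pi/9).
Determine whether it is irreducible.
Not irreducible (reducible): <chi, chi> = 12 > 1.

Derivation: <chi, chi> = (1/|G|) sum_C |C| * |chi(C)|^2 = (1/9)[1*|8|^2 + 1*|1 + 2*exp(-4*I*pi/9) + exp(-8*I*pi/9) + exp(2*I*pi/9) + exp(4*I*pi/9) + 2*exp(2*I*pi/3)|^2 + 1*|1 + 2*exp(-2*I*pi/3) + 2*exp(-8*I*pi/9) + exp(8*I*pi/9) + exp(2*I*pi/9) + exp(4*I*pi/9)|^2 + 1*|3 + 2*exp(-2*I*pi/3) + 3*exp(2*I*pi/3)|^2 + 1*|1 + exp(-2*I*pi/9) + exp(8*I*pi/9) + exp(4*I*pi/9) + 2*exp(2*I*pi/9) + 2*exp(2*I*pi/3)|^2 + 1*|1 + 2*exp(-2*I*pi/3) + 2*exp(-2*I*pi/9) + exp(-4*I*pi/9) + exp(-8*I*pi/9) + exp(2*I*pi/9)|^2 + 1*|3 + 3*exp(-2*I*pi/3) + 2*exp(2*I*pi/3)|^2 + 1*|1 + exp(-4*I*pi/9) + exp(-2*I*pi/9) + exp(-8*I*pi/9) + 2*exp(8*I*pi/9) + 2*exp(2*I*pi/3)|^2 + 1*|1 + 2*exp(-2*I*pi/3) + exp(-4*I*pi/9) + exp(-2*I*pi/9) + exp(8*I*pi/9) + 2*exp(4*I*pi/9)|^2]
  = (1/9)[(64) + (12 + 9*exp(-4*I*pi/9) + 5*exp(-2*I*pi/3) + 8*exp(-8*I*pi/9) + 4*exp(-2*I*pi/9) + 4*exp(2*I*pi/9) + 8*exp(8*I*pi/9) + 5*exp(2*I*pi/3) + 9*exp(4*I*pi/9)) + (12 + 8*exp(-2*I*pi/9) + 5*exp(-2*I*pi/3) + 4*exp(-4*I*pi/9) + 9*exp(-8*I*pi/9) + 9*exp(8*I*pi/9) + 4*exp(4*I*pi/9) + 5*exp(2*I*pi/3) + 8*exp(2*I*pi/9)) + (1) + (12 + 8*exp(-4*I*pi/9) + 9*exp(-2*I*pi/9) + 5*exp(-2*I*pi/3) + 4*exp(-8*I*pi/9) + 4*exp(8*I*pi/9) + 5*exp(2*I*pi/3) + 9*exp(2*I*pi/9) + 8*exp(4*I*pi/9)) + (12 + 8*exp(-4*I*pi/9) + 9*exp(-2*I*pi/9) + 5*exp(-2*I*pi/3) + 4*exp(-8*I*pi/9) + 4*exp(8*I*pi/9) + 5*exp(2*I*pi/3) + 9*exp(2*I*pi/9) + 8*exp(4*I*pi/9)) + (1) + (12 + 8*exp(-2*I*pi/9) + 5*exp(-2*I*pi/3) + 4*exp(-4*I*pi/9) + 9*exp(-8*I*pi/9) + 9*exp(8*I*pi/9) + 4*exp(4*I*pi/9) + 5*exp(2*I*pi/3) + 8*exp(2*I*pi/9)) + (12 + 9*exp(-4*I*pi/9) + 5*exp(-2*I*pi/3) + 8*exp(-8*I*pi/9) + 4*exp(-2*I*pi/9) + 4*exp(2*I*pi/9) + 8*exp(8*I*pi/9) + 5*exp(2*I*pi/3) + 9*exp(4*I*pi/9))] = 108/9 = 12.
(Exp terms are combined using exp(i*s)*conj(exp(i*t)) = exp(i*(s-t)), and sums of them are collapsed using the identity that for every m > 1 the m distinct m-th roots of unity sum to 0, e.g. 1 + exp(2*I*pi/3) + exp(-2*I*pi/3) = 0.)
A character is irreducible iff <chi, chi> = 1, so this representation is reducible.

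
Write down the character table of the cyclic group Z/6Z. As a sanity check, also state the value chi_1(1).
Character table of Z/6Z (irreps indexed chi_0,...,chi_5 with chi_k(m) = zeta_6^(k*m), zeta_6 = exp(2*pi*i/6)):
  irrep \ class  {0} (size 1)  {1} (size 1)    {2} (size 1)    {3} (size 1)  {4} (size 1)    {5} (size 1)  
  chi_0          1             1               1               1             1               1             
  chi_1          1             exp(I*pi/3)     exp(2*I*pi/3)   -1            exp(-2*I*pi/3)  exp(-I*pi/3)  
  chi_2          1             exp(2*I*pi/3)   exp(-2*I*pi/3)  1             exp(2*I*pi/3)   exp(-2*I*pi/3)
  chi_3          1             -1              1               -1            1               -1            
  chi_4          1             exp(-2*I*pi/3)  exp(2*I*pi/3)   1             exp(-2*I*pi/3)  exp(2*I*pi/3) 
  chi_5          1             exp(-I*pi/3)    exp(-2*I*pi/3)  -1            exp(2*I*pi/3)   exp(I*pi/3)   

Spot check: chi_1(1) = zeta_6^(1*1) = zeta_6^1 = exp(I*pi/3).

Derivation: Z/6Z is abelian, so all 6 irreducible complex representations are 1-dimensional. They are given by chi_k(m) = zeta_6^(k*m) for k = 0,...,5. Row orthogonality: sum_m chi_k(m) conj(chi_l(m)) = 6 * [k = l].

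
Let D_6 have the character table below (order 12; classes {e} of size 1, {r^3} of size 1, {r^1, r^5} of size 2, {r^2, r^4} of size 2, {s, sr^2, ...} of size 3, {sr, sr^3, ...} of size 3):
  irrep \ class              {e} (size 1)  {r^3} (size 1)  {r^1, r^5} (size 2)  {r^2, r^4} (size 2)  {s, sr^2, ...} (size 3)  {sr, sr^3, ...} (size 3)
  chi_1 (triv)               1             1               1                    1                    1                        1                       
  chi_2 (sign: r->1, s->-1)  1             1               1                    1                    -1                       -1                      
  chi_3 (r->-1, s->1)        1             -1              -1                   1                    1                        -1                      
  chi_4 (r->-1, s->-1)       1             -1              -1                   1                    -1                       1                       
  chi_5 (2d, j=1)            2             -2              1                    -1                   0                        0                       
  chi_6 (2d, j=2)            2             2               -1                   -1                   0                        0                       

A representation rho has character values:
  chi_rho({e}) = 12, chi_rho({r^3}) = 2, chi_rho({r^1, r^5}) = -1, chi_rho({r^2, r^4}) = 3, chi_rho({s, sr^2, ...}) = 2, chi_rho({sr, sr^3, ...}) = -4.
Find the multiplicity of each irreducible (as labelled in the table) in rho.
Multiplicities: chi_1: 1, chi_2: 2, chi_3: 3, chi_4: 0, chi_5: 1, chi_6: 2.

Argument: Use <chi_rho, chi> = (1/|G|) sum_C |C| * chi_rho(C) * conj(chi(C)) with |G| = 12 for each irreducible chi in the table:
  <chi_rho, chi_1> = (1/12)[1*(12)*conj(1) + 1*(2)*conj(1) + 2*(-1)*conj(1) + 2*(3)*conj(1) + 3*(2)*conj(1) + 3*(-4)*conj(1)]
      = (1/12)[(12) + (2) + (-2) + (6) + (6) + (-12)] = 12/12 = 1
  <chi_rho, chi_2> = (1/12)[1*(12)*conj(1) + 1*(2)*conj(1) + 2*(-1)*conj(1) + 2*(3)*conj(1) + 3*(2)*conj(-1) + 3*(-4)*conj(-1)]
      = (1/12)[(12) + (2) + (-2) + (6) + (-6) + (12)] = 24/12 = 2
  <chi_rho, chi_3> = (1/12)[1*(12)*conj(1) + 1*(2)*conj(-1) + 2*(-1)*conj(-1) + 2*(3)*conj(1) + 3*(2)*conj(1) + 3*(-4)*conj(-1)]
      = (1/12)[(12) + (-2) + (2) + (6) + (6) + (12)] = 36/12 = 3
  <chi_rho, chi_4> = (1/12)[1*(12)*conj(1) + 1*(2)*conj(-1) + 2*(-1)*conj(-1) + 2*(3)*conj(1) + 3*(2)*conj(-1) + 3*(-4)*conj(1)]
      = (1/12)[(12) + (-2) + (2) + (6) + (-6) + (-12)] = 0/12 = 0
  <chi_rho, chi_5> = (1/12)[1*(12)*conj(2) + 1*(2)*conj(-2) + 2*(-1)*conj(1) + 2*(3)*conj(-1) + 3*(2)*conj(0) + 3*(-4)*conj(0)]
      = (1/12)[(24) + (-4) + (-2) + (-6) + (0) + (0)] = 12/12 = 1
  <chi_rho, chi_6> = (1/12)[1*(12)*conj(2) + 1*(2)*conj(2) + 2*(-1)*conj(-1) + 2*(3)*conj(-1) + 3*(2)*conj(0) + 3*(-4)*conj(0)]
      = (1/12)[(24) + (4) + (2) + (-6) + (0) + (0)] = 24/12 = 2
Dimension check: dim(rho) = sum (mult * dim) = 1*1 + 2*1 + 3*1 + 0*1 + 1*2 + 2*2 = 12 = chi_rho(e) = 12.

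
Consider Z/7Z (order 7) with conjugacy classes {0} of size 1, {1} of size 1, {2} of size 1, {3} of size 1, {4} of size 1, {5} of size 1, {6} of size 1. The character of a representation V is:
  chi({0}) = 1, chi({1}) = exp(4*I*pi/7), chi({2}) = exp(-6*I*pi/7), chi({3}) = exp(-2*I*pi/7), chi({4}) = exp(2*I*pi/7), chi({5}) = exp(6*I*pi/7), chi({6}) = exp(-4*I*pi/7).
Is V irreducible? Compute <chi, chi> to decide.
Irreducible: <chi, chi> = 1.

Details: <chi, chi> = (1/|G|) sum_C |C| * |chi(C)|^2 = (1/7)[1*|1|^2 + 1*|exp(4*I*pi/7)|^2 + 1*|exp(-6*I*pi/7)|^2 + 1*|exp(-2*I*pi/7)|^2 + 1*|exp(2*I*pi/7)|^2 + 1*|exp(6*I*pi/7)|^2 + 1*|exp(-4*I*pi/7)|^2]
  = (1/7)[(1) + (1) + (1) + (1) + (1) + (1) + (1)] = 7/7 = 1.
(Exp terms are combined using exp(i*s)*conj(exp(i*t)) = exp(i*(s-t)), and sums of them are collapsed using the identity that for every m > 1 the m distinct m-th roots of unity sum to 0, e.g. 1 + exp(2*I*pi/3) + exp(-2*I*pi/3) = 0.)
A character is irreducible iff <chi, chi> = 1, so this representation is irreducible.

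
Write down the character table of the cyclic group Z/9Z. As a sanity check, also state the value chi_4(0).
Character table of Z/9Z (irreps indexed chi_0,...,chi_8 with chi_k(m) = zeta_9^(k*m), zeta_9 = exp(2*pi*i/9)):
  irrep \ class  {0} (size 1)  {1} (size 1)    {2} (size 1)    {3} (size 1)    {4} (size 1)    {5} (size 1)    {6} (size 1)    {7} (size 1)    {8} (size 1)  
  chi_0          1             1               1               1               1               1               1               1               1             
  chi_1          1             exp(2*I*pi/9)   exp(4*I*pi/9)   exp(2*I*pi/3)   exp(8*I*pi/9)   exp(-8*I*pi/9)  exp(-2*I*pi/3)  exp(-4*I*pi/9)  exp(-2*I*pi/9)
  chi_2          1             exp(4*I*pi/9)   exp(8*I*pi/9)   exp(-2*I*pi/3)  exp(-2*I*pi/9)  exp(2*I*pi/9)   exp(2*I*pi/3)   exp(-8*I*pi/9)  exp(-4*I*pi/9)
  chi_3          1             exp(2*I*pi/3)   exp(-2*I*pi/3)  1               exp(2*I*pi/3)   exp(-2*I*pi/3)  1               exp(2*I*pi/3)   exp(-2*I*pi/3)
  chi_4          1             exp(8*I*pi/9)   exp(-2*I*pi/9)  exp(2*I*pi/3)   exp(-4*I*pi/9)  exp(4*I*pi/9)   exp(-2*I*pi/3)  exp(2*I*pi/9)   exp(-8*I*pi/9)
  chi_5          1             exp(-8*I*pi/9)  exp(2*I*pi/9)   exp(-2*I*pi/3)  exp(4*I*pi/9)   exp(-4*I*pi/9)  exp(2*I*pi/3)   exp(-2*I*pi/9)  exp(8*I*pi/9) 
  chi_6          1             exp(-2*I*pi/3)  exp(2*I*pi/3)   1               exp(-2*I*pi/3)  exp(2*I*pi/3)   1               exp(-2*I*pi/3)  exp(2*I*pi/3) 
  chi_7          1             exp(-4*I*pi/9)  exp(-8*I*pi/9)  exp(2*I*pi/3)   exp(2*I*pi/9)   exp(-2*I*pi/9)  exp(-2*I*pi/3)  exp(8*I*pi/9)   exp(4*I*pi/9) 
  chi_8          1             exp(-2*I*pi/9)  exp(-4*I*pi/9)  exp(-2*I*pi/3)  exp(-8*I*pi/9)  exp(8*I*pi/9)   exp(2*I*pi/3)   exp(4*I*pi/9)   exp(2*I*pi/9) 

Spot check: chi_4(0) = zeta_9^(4*0) = zeta_9^0 = 1.

Why: Z/9Z is abelian, so all 9 irreducible complex representations are 1-dimensional. They are given by chi_k(m) = zeta_9^(k*m) for k = 0,...,8. Row orthogonality: sum_m chi_k(m) conj(chi_l(m)) = 9 * [k = l].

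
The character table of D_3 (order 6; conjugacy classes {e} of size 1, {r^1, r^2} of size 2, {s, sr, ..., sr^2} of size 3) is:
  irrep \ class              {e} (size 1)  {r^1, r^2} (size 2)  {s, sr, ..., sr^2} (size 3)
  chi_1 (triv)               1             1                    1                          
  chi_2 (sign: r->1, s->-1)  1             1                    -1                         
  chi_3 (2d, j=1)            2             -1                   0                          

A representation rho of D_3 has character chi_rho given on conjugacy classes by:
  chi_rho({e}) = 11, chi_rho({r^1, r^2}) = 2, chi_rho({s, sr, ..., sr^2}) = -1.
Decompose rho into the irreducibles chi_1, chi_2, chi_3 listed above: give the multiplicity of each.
Multiplicities: chi_1: 2, chi_2: 3, chi_3: 3.

Justification: Use <chi_rho, chi> = (1/|G|) sum_C |C| * chi_rho(C) * conj(chi(C)) with |G| = 6 for each irreducible chi in the table:
  <chi_rho, chi_1> = (1/6)[1*(11)*conj(1) + 2*(2)*conj(1) + 3*(-1)*conj(1)]
      = (1/6)[(11) + (4) + (-3)] = 12/6 = 2
  <chi_rho, chi_2> = (1/6)[1*(11)*conj(1) + 2*(2)*conj(1) + 3*(-1)*conj(-1)]
      = (1/6)[(11) + (4) + (3)] = 18/6 = 3
  <chi_rho, chi_3> = (1/6)[1*(11)*conj(2) + 2*(2)*conj(-1) + 3*(-1)*conj(0)]
      = (1/6)[(22) + (-4) + (0)] = 18/6 = 3
Dimension check: dim(rho) = sum (mult * dim) = 2*1 + 3*1 + 3*2 = 11 = chi_rho(e) = 11.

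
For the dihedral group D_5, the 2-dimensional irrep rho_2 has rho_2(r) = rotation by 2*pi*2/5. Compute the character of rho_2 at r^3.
chi_{rho_2}(r^3) = 2*cos(2*pi*2*3/5) = -1/2 + sqrt(5)/2

Argument: rho_2(r^3) is rotation by angle 2*pi*2*3/5, whose trace is 2*cos(2*pi*2*3/5) = -1/2 + sqrt(5)/2.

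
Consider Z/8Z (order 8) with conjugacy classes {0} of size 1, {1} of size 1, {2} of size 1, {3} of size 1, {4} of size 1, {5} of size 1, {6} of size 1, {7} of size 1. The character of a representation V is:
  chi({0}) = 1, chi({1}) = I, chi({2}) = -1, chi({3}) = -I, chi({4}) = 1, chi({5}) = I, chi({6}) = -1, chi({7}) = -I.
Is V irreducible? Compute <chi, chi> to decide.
Irreducible: <chi, chi> = 1.

Why: <chi, chi> = (1/|G|) sum_C |C| * |chi(C)|^2 = (1/8)[1*|1|^2 + 1*|I|^2 + 1*|-1|^2 + 1*|-I|^2 + 1*|1|^2 + 1*|I|^2 + 1*|-1|^2 + 1*|-I|^2]
  = (1/8)[(1) + (1) + (1) + (1) + (1) + (1) + (1) + (1)] = 8/8 = 1.
(Exp terms are combined using exp(i*s)*conj(exp(i*t)) = exp(i*(s-t)), and sums of them are collapsed using the identity that for every m > 1 the m distinct m-th roots of unity sum to 0, e.g. 1 + exp(2*I*pi/3) + exp(-2*I*pi/3) = 0.)
A character is irreducible iff <chi, chi> = 1, so this representation is irreducible.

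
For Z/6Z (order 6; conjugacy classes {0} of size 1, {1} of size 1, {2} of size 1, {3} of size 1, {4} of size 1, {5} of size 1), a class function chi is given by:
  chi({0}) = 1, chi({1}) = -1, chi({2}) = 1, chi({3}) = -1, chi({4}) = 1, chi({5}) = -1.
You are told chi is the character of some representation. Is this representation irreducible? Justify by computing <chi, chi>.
Irreducible: <chi, chi> = 1.

Reasoning: <chi, chi> = (1/|G|) sum_C |C| * |chi(C)|^2 = (1/6)[1*|1|^2 + 1*|-1|^2 + 1*|1|^2 + 1*|-1|^2 + 1*|1|^2 + 1*|-1|^2]
  = (1/6)[(1) + (1) + (1) + (1) + (1) + (1)] = 6/6 = 1.
(Exp terms are combined using exp(i*s)*conj(exp(i*t)) = exp(i*(s-t)), and sums of them are collapsed using the identity that for every m > 1 the m distinct m-th roots of unity sum to 0, e.g. 1 + exp(2*I*pi/3) + exp(-2*I*pi/3) = 0.)
A character is irreducible iff <chi, chi> = 1, so this representation is irreducible.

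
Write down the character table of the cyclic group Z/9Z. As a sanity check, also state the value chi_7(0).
Character table of Z/9Z (irreps indexed chi_0,...,chi_8 with chi_k(m) = zeta_9^(k*m), zeta_9 = exp(2*pi*i/9)):
  irrep \ class  {0} (size 1)  {1} (size 1)    {2} (size 1)    {3} (size 1)    {4} (size 1)    {5} (size 1)    {6} (size 1)    {7} (size 1)    {8} (size 1)  
  chi_0          1             1               1               1               1               1               1               1               1             
  chi_1          1             exp(2*I*pi/9)   exp(4*I*pi/9)   exp(2*I*pi/3)   exp(8*I*pi/9)   exp(-8*I*pi/9)  exp(-2*I*pi/3)  exp(-4*I*pi/9)  exp(-2*I*pi/9)
  chi_2          1             exp(4*I*pi/9)   exp(8*I*pi/9)   exp(-2*I*pi/3)  exp(-2*I*pi/9)  exp(2*I*pi/9)   exp(2*I*pi/3)   exp(-8*I*pi/9)  exp(-4*I*pi/9)
  chi_3          1             exp(2*I*pi/3)   exp(-2*I*pi/3)  1               exp(2*I*pi/3)   exp(-2*I*pi/3)  1               exp(2*I*pi/3)   exp(-2*I*pi/3)
  chi_4          1             exp(8*I*pi/9)   exp(-2*I*pi/9)  exp(2*I*pi/3)   exp(-4*I*pi/9)  exp(4*I*pi/9)   exp(-2*I*pi/3)  exp(2*I*pi/9)   exp(-8*I*pi/9)
  chi_5          1             exp(-8*I*pi/9)  exp(2*I*pi/9)   exp(-2*I*pi/3)  exp(4*I*pi/9)   exp(-4*I*pi/9)  exp(2*I*pi/3)   exp(-2*I*pi/9)  exp(8*I*pi/9) 
  chi_6          1             exp(-2*I*pi/3)  exp(2*I*pi/3)   1               exp(-2*I*pi/3)  exp(2*I*pi/3)   1               exp(-2*I*pi/3)  exp(2*I*pi/3) 
  chi_7          1             exp(-4*I*pi/9)  exp(-8*I*pi/9)  exp(2*I*pi/3)   exp(2*I*pi/9)   exp(-2*I*pi/9)  exp(-2*I*pi/3)  exp(8*I*pi/9)   exp(4*I*pi/9) 
  chi_8          1             exp(-2*I*pi/9)  exp(-4*I*pi/9)  exp(-2*I*pi/3)  exp(-8*I*pi/9)  exp(8*I*pi/9)   exp(2*I*pi/3)   exp(4*I*pi/9)   exp(2*I*pi/9) 

Spot check: chi_7(0) = zeta_9^(7*0) = zeta_9^0 = 1.

Why: Z/9Z is abelian, so all 9 irreducible complex representations are 1-dimensional. They are given by chi_k(m) = zeta_9^(k*m) for k = 0,...,8. Row orthogonality: sum_m chi_k(m) conj(chi_l(m)) = 9 * [k = l].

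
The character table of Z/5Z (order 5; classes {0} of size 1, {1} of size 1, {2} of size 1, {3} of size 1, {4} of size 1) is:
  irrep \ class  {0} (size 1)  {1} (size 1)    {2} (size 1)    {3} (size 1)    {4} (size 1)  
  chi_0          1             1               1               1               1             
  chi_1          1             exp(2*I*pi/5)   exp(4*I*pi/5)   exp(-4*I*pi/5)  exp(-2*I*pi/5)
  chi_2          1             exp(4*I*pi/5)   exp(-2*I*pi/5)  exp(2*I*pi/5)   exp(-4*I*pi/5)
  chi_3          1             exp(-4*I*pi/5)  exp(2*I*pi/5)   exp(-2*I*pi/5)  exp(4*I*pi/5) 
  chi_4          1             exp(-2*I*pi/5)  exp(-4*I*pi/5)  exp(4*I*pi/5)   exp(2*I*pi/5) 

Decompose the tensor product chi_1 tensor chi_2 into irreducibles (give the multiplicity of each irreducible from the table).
chi_1 tensor chi_2 = chi_3 (all other irreducibles have multiplicity 0).

Reasoning: The character of a tensor product is the pointwise product (chi_1 * chi_2)(C) = chi_1(C) * chi_2(C):
  {0}: (1)*(1), {1}: (exp(2*I*pi/5))*(exp(4*I*pi/5)), {2}: (exp(4*I*pi/5))*(exp(-2*I*pi/5)), {3}: (exp(-4*I*pi/5))*(exp(2*I*pi/5)), {4}: (exp(-2*I*pi/5))*(exp(-4*I*pi/5))
so (chi_1 * chi_2) takes values
  {0} -> 1, {1} -> exp(-4*I*pi/5), {2} -> exp(2*I*pi/5), {3} -> exp(-2*I*pi/5), {4} -> exp(4*I*pi/5).
Now take the inner product of this character with each irreducible chi from the table, <chi_1*chi_2, chi> = (1/5) sum_C |C| (chi_1*chi_2)(C) conj(chi(C)):
  <chi_1*chi_2, chi_0> = (1/5)[1*(1)*conj(1) + 1*(exp(-4*I*pi/5))*conj(1) + 1*(exp(2*I*pi/5))*conj(1) + 1*(exp(-2*I*pi/5))*conj(1) + 1*(exp(4*I*pi/5))*conj(1)]
      = (1/5)[(1) + (exp(-4*I*pi/5)) + (exp(2*I*pi/5)) + (exp(-2*I*pi/5)) + (exp(4*I*pi/5))] = 0/5 = 0
  <chi_1*chi_2, chi_1> = (1/5)[1*(1)*conj(1) + 1*(exp(-4*I*pi/5))*conj(exp(2*I*pi/5)) + 1*(exp(2*I*pi/5))*conj(exp(4*I*pi/5)) + 1*(exp(-2*I*pi/5))*conj(exp(-4*I*pi/5)) + 1*(exp(4*I*pi/5))*conj(exp(-2*I*pi/5))]
      = (1/5)[(1) + (exp(4*I*pi/5)) + (exp(-2*I*pi/5)) + (exp(2*I*pi/5)) + (exp(-4*I*pi/5))] = 0/5 = 0
  <chi_1*chi_2, chi_2> = (1/5)[1*(1)*conj(1) + 1*(exp(-4*I*pi/5))*conj(exp(4*I*pi/5)) + 1*(exp(2*I*pi/5))*conj(exp(-2*I*pi/5)) + 1*(exp(-2*I*pi/5))*conj(exp(2*I*pi/5)) + 1*(exp(4*I*pi/5))*conj(exp(-4*I*pi/5))]
      = (1/5)[(1) + (exp(2*I*pi/5)) + (exp(4*I*pi/5)) + (exp(-4*I*pi/5)) + (exp(-2*I*pi/5))] = 0/5 = 0
  <chi_1*chi_2, chi_3> = (1/5)[1*(1)*conj(1) + 1*(exp(-4*I*pi/5))*conj(exp(-4*I*pi/5)) + 1*(exp(2*I*pi/5))*conj(exp(2*I*pi/5)) + 1*(exp(-2*I*pi/5))*conj(exp(-2*I*pi/5)) + 1*(exp(4*I*pi/5))*conj(exp(4*I*pi/5))]
      = (1/5)[(1) + (1) + (1) + (1) + (1)] = 5/5 = 1
  <chi_1*chi_2, chi_4> = (1/5)[1*(1)*conj(1) + 1*(exp(-4*I*pi/5))*conj(exp(-2*I*pi/5)) + 1*(exp(2*I*pi/5))*conj(exp(-4*I*pi/5)) + 1*(exp(-2*I*pi/5))*conj(exp(4*I*pi/5)) + 1*(exp(4*I*pi/5))*conj(exp(2*I*pi/5))]
      = (1/5)[(1) + (exp(-2*I*pi/5)) + (exp(-4*I*pi/5)) + (exp(4*I*pi/5)) + (exp(2*I*pi/5))] = 0/5 = 0
(Exp terms are combined using exp(i*s)*conj(exp(i*t)) = exp(i*(s-t)), and sums of them are collapsed using the identity that for every m > 1 the m distinct m-th roots of unity sum to 0, e.g. 1 + exp(2*I*pi/3) + exp(-2*I*pi/3) = 0.)
Hence the multiplicities are chi_3: 1. Dimension check: dim(chi_1)*dim(chi_2) = 1*1 = 1 and sum (mult * dim) = 1*1 = 1.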